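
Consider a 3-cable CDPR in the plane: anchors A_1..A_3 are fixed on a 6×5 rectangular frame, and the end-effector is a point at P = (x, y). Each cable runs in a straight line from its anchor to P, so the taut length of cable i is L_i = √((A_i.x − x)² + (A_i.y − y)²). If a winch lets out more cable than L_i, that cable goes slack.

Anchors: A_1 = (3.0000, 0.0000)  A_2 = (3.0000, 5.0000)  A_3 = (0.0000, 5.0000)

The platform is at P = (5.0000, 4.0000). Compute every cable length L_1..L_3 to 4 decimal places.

(4.4721, 2.2361, 5.0990)

L_1: Δ = A_1−P = (-2.0000, -4.0000) → ‖Δ‖ = √20.0000 = 4.4721
L_2: Δ = A_2−P = (-2.0000, 1.0000) → ‖Δ‖ = √5.0000 = 2.2361
L_3: Δ = A_3−P = (-5.0000, 1.0000) → ‖Δ‖ = √26.0000 = 5.0990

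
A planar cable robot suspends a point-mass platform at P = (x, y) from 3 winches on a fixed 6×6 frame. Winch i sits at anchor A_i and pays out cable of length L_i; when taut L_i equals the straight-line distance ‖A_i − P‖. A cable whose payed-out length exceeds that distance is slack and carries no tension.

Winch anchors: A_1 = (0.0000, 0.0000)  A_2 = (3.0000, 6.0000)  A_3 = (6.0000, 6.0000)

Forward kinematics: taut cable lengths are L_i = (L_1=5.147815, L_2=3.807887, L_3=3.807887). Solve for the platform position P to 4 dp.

each cable: (A_i−P)·(A_i−P) = L_i²; let k_i = ‖A_i‖²−L_i²
k_1 = 0.0000+0.0000−26.5000 = -26.5000
row 1: -6.0000x − 12.0000y = -57.0000  (k_2=30.5000)
row 2: -12.0000x − 12.0000y = -84.0000  (k_3=57.5000)
Cramer on rows 1–2 → x = 4.5000, y = 2.5000

(4.5000, 2.5000)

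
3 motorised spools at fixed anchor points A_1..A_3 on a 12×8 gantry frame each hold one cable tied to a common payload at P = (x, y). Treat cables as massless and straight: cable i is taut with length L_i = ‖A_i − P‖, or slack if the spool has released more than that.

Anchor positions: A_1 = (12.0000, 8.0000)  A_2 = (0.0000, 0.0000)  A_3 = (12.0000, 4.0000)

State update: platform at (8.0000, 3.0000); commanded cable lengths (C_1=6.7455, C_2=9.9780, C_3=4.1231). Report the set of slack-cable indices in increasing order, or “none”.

1, 2

i=1: geometric 6.4031 vs commanded 6.7455 ⇒ slack
i=2: geometric 8.5440 vs commanded 9.9780 ⇒ slack
i=3: geometric 4.1231 vs commanded 4.1231 ⇒ taut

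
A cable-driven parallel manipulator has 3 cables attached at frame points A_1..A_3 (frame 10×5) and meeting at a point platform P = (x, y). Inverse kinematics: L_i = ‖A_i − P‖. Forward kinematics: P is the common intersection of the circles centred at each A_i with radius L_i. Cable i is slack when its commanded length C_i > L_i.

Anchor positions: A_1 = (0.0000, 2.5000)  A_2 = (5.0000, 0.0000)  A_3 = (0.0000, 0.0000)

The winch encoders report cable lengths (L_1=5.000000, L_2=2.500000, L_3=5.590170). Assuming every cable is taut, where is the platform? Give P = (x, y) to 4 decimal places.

(5.0000, 2.5000)

each cable: (A_i−P)·(A_i−P) = L_i²; let c_i = ‖A_i‖²−L_i²
c_1 = 0.0000+6.2500−25.0000 = -18.7500
row 1: -10.0000x + 5.0000y = -37.5000  (c_2=18.7500)
row 2: 0.0000x + 5.0000y = 12.5000  (c_3=-31.2500)
Cramer on rows 1–2 → x = 5.0000, y = 2.5000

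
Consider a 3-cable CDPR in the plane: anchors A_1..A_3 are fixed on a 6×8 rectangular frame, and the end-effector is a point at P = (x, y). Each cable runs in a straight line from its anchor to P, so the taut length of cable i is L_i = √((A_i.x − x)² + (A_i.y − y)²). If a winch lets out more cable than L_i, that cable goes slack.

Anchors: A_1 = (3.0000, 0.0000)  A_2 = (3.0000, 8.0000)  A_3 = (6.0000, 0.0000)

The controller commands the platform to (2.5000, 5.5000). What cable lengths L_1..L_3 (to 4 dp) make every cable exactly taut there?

cable 1: Δx=0.5000, Δy=-5.5000; L_1 = √(Δx²+Δy²) = 5.5227
cable 2: Δx=0.5000, Δy=2.5000; L_2 = √(Δx²+Δy²) = 2.5495
cable 3: Δx=3.5000, Δy=-5.5000; L_3 = √(Δx²+Δy²) = 6.5192

(5.5227, 2.5495, 6.5192)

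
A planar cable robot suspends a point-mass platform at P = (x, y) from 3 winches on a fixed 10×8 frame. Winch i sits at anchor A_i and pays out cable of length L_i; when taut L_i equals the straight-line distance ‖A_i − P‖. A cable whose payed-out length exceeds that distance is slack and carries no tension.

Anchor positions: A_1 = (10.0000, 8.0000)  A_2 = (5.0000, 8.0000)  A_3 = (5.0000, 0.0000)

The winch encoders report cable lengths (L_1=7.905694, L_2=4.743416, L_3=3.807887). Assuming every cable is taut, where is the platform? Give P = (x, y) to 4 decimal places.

(3.5000, 3.5000)

expand ‖A_i−P‖²=L_i² and subtract eq 1 (q_i ≔ ‖A_i‖²−L_i²)
q_1 = 100.0000+64.0000−62.5000 = 101.5000
eq1−eq2 → [10.0000  0.0000]·P = 35.0000
eq1−eq3 → [10.0000  16.0000]·P = 91.0000
2×2 solve → P = (3.5000, 3.5000)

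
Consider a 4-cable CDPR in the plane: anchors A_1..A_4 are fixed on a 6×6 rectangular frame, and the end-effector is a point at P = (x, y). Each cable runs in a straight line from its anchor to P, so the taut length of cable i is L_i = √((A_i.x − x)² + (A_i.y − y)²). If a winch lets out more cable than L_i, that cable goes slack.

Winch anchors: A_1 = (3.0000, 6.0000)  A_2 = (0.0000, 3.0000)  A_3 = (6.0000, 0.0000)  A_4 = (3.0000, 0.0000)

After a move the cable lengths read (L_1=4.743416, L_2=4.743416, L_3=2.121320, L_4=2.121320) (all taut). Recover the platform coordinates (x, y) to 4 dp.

(4.5000, 1.5000)

each cable: (A_i−P)·(A_i−P) = L_i²; let q_i = ‖A_i‖²−L_i²
q_1 = 9.0000+36.0000−22.5000 = 22.5000
row 1: 6.0000x + 6.0000y = 36.0000  (q_2=-13.5000)
row 2: -6.0000x + 12.0000y = -9.0000  (q_3=31.5000)
row 3: 0.0000x + 12.0000y = 18.0000  (q_4=4.5000)
Cramer on rows 1–2 → x = 4.5000, y = 1.5000
check cable 4: ‖A_4−P‖² = 4.5000 ≈ L_4² = 4.5000 ✓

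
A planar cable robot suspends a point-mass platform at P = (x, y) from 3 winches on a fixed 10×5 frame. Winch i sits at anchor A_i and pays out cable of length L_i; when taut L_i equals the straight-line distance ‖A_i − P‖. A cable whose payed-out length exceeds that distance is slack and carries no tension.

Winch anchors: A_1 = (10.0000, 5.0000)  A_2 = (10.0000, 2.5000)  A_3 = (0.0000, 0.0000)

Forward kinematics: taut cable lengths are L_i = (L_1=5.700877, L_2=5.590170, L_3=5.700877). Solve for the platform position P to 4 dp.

each cable: (A_i−P)·(A_i−P) = L_i²; let c_i = ‖A_i‖²−L_i²
c_1 = 100.0000+25.0000−32.5000 = 92.5000
row 1: 0.0000x + 5.0000y = 17.5000  (c_2=75.0000)
row 2: 20.0000x + 10.0000y = 125.0000  (c_3=-32.5000)
Cramer on rows 1–2 → x = 4.5000, y = 3.5000

(4.5000, 3.5000)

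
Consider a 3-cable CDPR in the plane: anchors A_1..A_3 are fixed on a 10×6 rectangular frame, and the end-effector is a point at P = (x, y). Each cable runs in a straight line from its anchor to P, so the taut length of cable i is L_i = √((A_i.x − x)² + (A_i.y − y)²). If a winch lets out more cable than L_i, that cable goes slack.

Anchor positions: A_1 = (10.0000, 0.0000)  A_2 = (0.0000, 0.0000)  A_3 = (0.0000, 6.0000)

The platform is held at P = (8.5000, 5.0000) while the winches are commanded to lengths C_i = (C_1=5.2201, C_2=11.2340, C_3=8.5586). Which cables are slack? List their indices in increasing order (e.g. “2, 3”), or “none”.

cable 1: √((1.5000)²+(-5.0000)²)=5.2202, C_1=5.2201: taut
cable 2: √((-8.5000)²+(-5.0000)²)=9.8615, C_2=11.2340: slack
cable 3: √((-8.5000)²+(1.0000)²)=8.5586, C_3=8.5586: taut

2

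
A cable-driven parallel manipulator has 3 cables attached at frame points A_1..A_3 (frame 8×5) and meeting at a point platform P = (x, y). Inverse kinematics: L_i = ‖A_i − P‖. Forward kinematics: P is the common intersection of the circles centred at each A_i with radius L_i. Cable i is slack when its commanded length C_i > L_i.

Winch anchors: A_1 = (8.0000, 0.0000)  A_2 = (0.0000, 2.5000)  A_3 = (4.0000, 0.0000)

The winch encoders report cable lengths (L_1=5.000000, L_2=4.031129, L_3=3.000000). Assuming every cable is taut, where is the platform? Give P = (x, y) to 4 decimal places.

(4.0000, 3.0000)

circle eqns → linear via eq_j − eq_1; set k_j = A_j·A_j − L_j²
k_1 = 64.0000+0.0000−25.0000 = 39.0000
16.0000·x − 5.0000·y = k_1−k_2 = 49.0000
8.0000·x + 0.0000·y = k_1−k_3 = 32.0000
solve first two rows → x=4.0000, y=3.0000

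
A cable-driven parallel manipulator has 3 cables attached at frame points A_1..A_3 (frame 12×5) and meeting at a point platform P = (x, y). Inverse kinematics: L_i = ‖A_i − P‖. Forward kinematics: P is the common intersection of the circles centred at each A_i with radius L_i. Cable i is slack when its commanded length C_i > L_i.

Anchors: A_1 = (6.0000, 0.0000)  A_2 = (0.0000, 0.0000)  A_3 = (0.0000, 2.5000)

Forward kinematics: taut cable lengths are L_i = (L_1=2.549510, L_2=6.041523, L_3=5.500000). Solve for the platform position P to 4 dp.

(5.5000, 2.5000)

each cable: (A_i−P)·(A_i−P) = L_i²; let k_i = ‖A_i‖²−L_i²
k_1 = 36.0000+0.0000−6.5000 = 29.5000
row 1: 12.0000x + 0.0000y = 66.0000  (k_2=-36.5000)
row 2: 12.0000x − 5.0000y = 53.5000  (k_3=-24.0000)
Cramer on rows 1–2 → x = 5.5000, y = 2.5000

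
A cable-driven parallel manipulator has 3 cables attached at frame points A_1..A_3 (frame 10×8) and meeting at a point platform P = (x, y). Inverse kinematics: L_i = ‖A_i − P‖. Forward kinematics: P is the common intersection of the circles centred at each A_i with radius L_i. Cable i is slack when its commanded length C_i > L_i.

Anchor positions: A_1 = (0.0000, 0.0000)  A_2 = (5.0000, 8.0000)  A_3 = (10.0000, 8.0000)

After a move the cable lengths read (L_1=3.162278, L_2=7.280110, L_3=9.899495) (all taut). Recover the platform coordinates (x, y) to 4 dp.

each cable: (A_i−P)·(A_i−P) = L_i²; let k_i = ‖A_i‖²−L_i²
k_1 = 0.0000+0.0000−10.0000 = -10.0000
row 1: -10.0000x − 16.0000y = -46.0000  (k_2=36.0000)
row 2: -20.0000x − 16.0000y = -76.0000  (k_3=66.0000)
Cramer on rows 1–2 → x = 3.0000, y = 1.0000

(3.0000, 1.0000)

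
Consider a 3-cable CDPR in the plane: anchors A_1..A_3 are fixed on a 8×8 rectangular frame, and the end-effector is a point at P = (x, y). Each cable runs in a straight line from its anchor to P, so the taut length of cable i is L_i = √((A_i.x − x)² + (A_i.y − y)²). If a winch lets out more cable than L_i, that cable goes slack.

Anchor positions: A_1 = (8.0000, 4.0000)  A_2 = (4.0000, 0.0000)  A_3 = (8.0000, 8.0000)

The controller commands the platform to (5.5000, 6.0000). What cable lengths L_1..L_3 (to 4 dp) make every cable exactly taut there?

(3.2016, 6.1847, 3.2016)

L_1: Δ = A_1−P = (2.5000, -2.0000) → ‖Δ‖ = √10.2500 = 3.2016
L_2: Δ = A_2−P = (-1.5000, -6.0000) → ‖Δ‖ = √38.2500 = 6.1847
L_3: Δ = A_3−P = (2.5000, 2.0000) → ‖Δ‖ = √10.2500 = 3.2016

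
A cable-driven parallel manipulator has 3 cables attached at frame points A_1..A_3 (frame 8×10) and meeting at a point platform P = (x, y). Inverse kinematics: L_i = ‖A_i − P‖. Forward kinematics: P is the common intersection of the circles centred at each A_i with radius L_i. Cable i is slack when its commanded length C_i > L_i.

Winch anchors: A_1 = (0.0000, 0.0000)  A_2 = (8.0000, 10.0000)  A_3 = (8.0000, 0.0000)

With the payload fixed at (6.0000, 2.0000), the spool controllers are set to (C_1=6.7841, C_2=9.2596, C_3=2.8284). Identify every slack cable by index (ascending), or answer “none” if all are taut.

1, 2

cable 1: L_1 = ‖A_1−P‖ = 6.3246;  C_1 = 6.7841 → slack
cable 2: L_2 = ‖A_2−P‖ = 8.2462;  C_2 = 9.2596 → slack
cable 3: L_3 = ‖A_3−P‖ = 2.8284;  C_3 = 2.8284 → taut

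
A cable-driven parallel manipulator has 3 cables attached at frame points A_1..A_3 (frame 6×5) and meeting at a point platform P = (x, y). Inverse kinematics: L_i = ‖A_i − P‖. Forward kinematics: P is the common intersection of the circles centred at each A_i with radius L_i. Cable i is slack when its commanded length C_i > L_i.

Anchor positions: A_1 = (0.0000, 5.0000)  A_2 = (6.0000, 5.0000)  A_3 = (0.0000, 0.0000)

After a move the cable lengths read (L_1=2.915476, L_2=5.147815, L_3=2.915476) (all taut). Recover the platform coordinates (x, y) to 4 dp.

circle eqns → linear via eq_j − eq_1; set k_j = A_j·A_j − L_j²
k_1 = 0.0000+25.0000−8.5000 = 16.5000
-12.0000·x + 0.0000·y = k_1−k_2 = -18.0000
0.0000·x + 10.0000·y = k_1−k_3 = 25.0000
solve first two rows → x=1.5000, y=2.5000

(1.5000, 2.5000)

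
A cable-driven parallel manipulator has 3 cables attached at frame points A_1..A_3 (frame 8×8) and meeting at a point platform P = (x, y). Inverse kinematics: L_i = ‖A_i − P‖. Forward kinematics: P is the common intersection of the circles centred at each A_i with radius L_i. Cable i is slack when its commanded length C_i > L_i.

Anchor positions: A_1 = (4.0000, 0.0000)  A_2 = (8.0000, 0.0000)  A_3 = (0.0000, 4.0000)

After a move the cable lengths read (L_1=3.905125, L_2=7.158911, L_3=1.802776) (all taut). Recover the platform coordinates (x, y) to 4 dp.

each cable: (A_i−P)·(A_i−P) = L_i²; let k_i = ‖A_i‖²−L_i²
k_1 = 16.0000+0.0000−15.2500 = 0.7500
row 1: -8.0000x + 0.0000y = -12.0000  (k_2=12.7500)
row 2: 8.0000x − 8.0000y = -12.0000  (k_3=12.7500)
Cramer on rows 1–2 → x = 1.5000, y = 3.0000

(1.5000, 3.0000)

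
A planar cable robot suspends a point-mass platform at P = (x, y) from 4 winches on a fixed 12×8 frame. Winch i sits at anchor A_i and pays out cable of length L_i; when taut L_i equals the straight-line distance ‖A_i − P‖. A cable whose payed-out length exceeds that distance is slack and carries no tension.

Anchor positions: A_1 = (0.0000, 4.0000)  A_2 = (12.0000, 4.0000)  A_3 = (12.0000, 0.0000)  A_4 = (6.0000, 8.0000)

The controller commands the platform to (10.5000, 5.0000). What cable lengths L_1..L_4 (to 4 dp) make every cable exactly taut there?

L_1: Δ = A_1−P = (-10.5000, -1.0000) → ‖Δ‖ = √111.2500 = 10.5475
L_2: Δ = A_2−P = (1.5000, -1.0000) → ‖Δ‖ = √3.2500 = 1.8028
L_3: Δ = A_3−P = (1.5000, -5.0000) → ‖Δ‖ = √27.2500 = 5.2202
L_4: Δ = A_4−P = (-4.5000, 3.0000) → ‖Δ‖ = √29.2500 = 5.4083

(10.5475, 1.8028, 5.2202, 5.4083)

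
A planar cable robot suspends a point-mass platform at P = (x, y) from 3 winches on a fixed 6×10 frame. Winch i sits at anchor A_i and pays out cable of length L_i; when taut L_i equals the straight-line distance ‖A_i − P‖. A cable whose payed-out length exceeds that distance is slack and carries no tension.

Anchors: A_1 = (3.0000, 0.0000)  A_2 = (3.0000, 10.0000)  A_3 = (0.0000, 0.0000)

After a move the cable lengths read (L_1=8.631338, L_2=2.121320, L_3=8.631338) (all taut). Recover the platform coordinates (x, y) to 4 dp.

each cable: (A_i−P)·(A_i−P) = L_i²; let k_i = ‖A_i‖²−L_i²
k_1 = 9.0000+0.0000−74.5000 = -65.5000
row 1: 0.0000x − 20.0000y = -170.0000  (k_2=104.5000)
row 2: 6.0000x + 0.0000y = 9.0000  (k_3=-74.5000)
Cramer on rows 1–2 → x = 1.5000, y = 8.5000

(1.5000, 8.5000)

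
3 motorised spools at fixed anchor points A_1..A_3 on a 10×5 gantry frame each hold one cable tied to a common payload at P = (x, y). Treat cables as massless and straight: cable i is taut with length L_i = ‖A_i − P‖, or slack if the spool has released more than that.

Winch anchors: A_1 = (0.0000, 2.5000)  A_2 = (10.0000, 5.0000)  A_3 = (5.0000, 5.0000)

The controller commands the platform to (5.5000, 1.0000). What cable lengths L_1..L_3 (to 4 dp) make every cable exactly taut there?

L_1: Δ = A_1−P = (-5.5000, 1.5000) → ‖Δ‖ = √32.5000 = 5.7009
L_2: Δ = A_2−P = (4.5000, 4.0000) → ‖Δ‖ = √36.2500 = 6.0208
L_3: Δ = A_3−P = (-0.5000, 4.0000) → ‖Δ‖ = √16.2500 = 4.0311

(5.7009, 6.0208, 4.0311)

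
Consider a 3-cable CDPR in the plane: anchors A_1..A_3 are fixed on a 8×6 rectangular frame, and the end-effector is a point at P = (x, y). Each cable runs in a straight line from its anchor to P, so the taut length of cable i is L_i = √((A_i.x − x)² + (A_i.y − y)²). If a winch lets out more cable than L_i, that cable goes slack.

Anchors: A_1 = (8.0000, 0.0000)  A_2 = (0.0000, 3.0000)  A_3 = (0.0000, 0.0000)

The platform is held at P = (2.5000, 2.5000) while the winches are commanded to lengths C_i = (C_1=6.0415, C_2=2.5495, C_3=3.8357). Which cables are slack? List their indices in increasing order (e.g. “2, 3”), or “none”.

cable 1: √((5.5000)²+(-2.5000)²)=6.0415, C_1=6.0415: taut
cable 2: √((-2.5000)²+(0.5000)²)=2.5495, C_2=2.5495: taut
cable 3: √((-2.5000)²+(-2.5000)²)=3.5355, C_3=3.8357: slack

3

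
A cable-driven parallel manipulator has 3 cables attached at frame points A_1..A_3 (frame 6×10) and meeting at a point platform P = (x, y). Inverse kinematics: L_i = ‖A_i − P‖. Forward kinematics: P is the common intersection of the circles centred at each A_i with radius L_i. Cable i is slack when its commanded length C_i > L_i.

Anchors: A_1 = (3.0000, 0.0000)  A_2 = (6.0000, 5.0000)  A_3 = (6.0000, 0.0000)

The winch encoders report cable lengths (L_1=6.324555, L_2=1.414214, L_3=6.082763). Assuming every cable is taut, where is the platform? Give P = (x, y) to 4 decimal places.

(5.0000, 6.0000)

expand ‖A_i−P‖²=L_i² and subtract eq 1 (k_i ≔ ‖A_i‖²−L_i²)
k_1 = 9.0000+0.0000−40.0000 = -31.0000
eq1−eq2 → [-6.0000  -10.0000]·P = -90.0000
eq1−eq3 → [-6.0000  0.0000]·P = -30.0000
2×2 solve → P = (5.0000, 6.0000)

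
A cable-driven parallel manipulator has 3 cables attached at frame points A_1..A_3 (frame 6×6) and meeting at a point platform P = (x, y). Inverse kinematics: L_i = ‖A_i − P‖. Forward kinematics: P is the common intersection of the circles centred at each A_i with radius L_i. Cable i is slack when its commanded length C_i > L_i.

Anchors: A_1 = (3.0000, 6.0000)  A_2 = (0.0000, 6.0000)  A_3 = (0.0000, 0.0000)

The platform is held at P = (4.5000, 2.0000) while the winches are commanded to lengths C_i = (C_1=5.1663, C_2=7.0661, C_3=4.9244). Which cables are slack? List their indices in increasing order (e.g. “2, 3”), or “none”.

1, 2

cable 1: L_1 = ‖A_1−P‖ = 4.2720;  C_1 = 5.1663 → slack
cable 2: L_2 = ‖A_2−P‖ = 6.0208;  C_2 = 7.0661 → slack
cable 3: L_3 = ‖A_3−P‖ = 4.9244;  C_3 = 4.9244 → taut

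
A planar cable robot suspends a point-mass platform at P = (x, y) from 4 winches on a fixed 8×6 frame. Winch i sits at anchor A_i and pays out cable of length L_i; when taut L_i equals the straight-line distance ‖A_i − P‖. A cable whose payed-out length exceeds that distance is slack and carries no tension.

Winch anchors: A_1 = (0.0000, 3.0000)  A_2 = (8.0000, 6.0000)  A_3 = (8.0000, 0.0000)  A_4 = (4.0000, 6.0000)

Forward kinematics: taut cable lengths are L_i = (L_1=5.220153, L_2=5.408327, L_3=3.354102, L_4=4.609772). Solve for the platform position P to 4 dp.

(5.0000, 1.5000)

circle eqns → linear via eq_j − eq_1; set k_j = A_j·A_j − L_j²
k_1 = 0.0000+9.0000−27.2500 = -18.2500
-16.0000·x − 6.0000·y = k_1−k_2 = -89.0000
-16.0000·x + 6.0000·y = k_1−k_3 = -71.0000
-8.0000·x − 6.0000·y = k_1−k_4 = -49.0000
solve first two rows → x=5.0000, y=1.5000
check cable 4: ‖A_4−P‖² = 21.2500 ≈ L_4² = 21.2500 ✓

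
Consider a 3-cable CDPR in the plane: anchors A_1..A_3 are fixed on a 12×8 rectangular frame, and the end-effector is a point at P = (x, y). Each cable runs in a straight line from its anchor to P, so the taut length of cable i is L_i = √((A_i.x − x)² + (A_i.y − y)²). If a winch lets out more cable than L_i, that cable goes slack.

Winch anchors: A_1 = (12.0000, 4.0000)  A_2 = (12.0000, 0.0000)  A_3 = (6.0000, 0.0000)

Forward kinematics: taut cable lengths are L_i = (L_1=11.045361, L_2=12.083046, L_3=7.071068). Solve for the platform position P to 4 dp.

(1.0000, 5.0000)

expand ‖A_i−P‖²=L_i² and subtract eq 1 (q_i ≔ ‖A_i‖²−L_i²)
q_1 = 144.0000+16.0000−122.0000 = 38.0000
eq1−eq2 → [0.0000  8.0000]·P = 40.0000
eq1−eq3 → [12.0000  8.0000]·P = 52.0000
2×2 solve → P = (1.0000, 5.0000)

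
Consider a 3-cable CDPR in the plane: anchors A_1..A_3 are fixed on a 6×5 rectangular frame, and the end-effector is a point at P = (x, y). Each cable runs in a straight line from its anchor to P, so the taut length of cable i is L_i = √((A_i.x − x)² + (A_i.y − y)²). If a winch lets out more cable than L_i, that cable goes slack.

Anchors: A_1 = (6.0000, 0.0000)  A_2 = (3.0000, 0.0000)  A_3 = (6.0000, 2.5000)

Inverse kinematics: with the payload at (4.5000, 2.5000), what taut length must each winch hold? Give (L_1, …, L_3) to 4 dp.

cable 1: Δx=1.5000, Δy=-2.5000; L_1 = √(Δx²+Δy²) = 2.9155
cable 2: Δx=-1.5000, Δy=-2.5000; L_2 = √(Δx²+Δy²) = 2.9155
cable 3: Δx=1.5000, Δy=0.0000; L_3 = √(Δx²+Δy²) = 1.5000

(2.9155, 2.9155, 1.5000)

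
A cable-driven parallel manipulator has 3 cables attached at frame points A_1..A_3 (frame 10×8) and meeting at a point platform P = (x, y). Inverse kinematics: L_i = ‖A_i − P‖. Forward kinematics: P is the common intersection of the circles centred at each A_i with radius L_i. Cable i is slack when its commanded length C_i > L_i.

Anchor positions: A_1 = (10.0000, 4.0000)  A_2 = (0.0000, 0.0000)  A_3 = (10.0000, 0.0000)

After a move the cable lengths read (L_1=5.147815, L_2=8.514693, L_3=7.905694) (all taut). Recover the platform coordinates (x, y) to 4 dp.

each cable: (A_i−P)·(A_i−P) = L_i²; let k_i = ‖A_i‖²−L_i²
k_1 = 100.0000+16.0000−26.5000 = 89.5000
row 1: 20.0000x + 8.0000y = 162.0000  (k_2=-72.5000)
row 2: 0.0000x + 8.0000y = 52.0000  (k_3=37.5000)
Cramer on rows 1–2 → x = 5.5000, y = 6.5000

(5.5000, 6.5000)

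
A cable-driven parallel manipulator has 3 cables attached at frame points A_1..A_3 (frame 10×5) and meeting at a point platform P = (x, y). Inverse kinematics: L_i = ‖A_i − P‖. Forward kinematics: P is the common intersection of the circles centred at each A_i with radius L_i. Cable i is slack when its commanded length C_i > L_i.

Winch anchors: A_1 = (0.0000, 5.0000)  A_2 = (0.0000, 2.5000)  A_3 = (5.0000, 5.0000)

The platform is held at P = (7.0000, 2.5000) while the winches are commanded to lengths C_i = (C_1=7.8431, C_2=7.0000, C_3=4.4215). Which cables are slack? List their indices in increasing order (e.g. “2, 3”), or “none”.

1, 3

cable 1: √((-7.0000)²+(2.5000)²)=7.4330, C_1=7.8431: slack
cable 2: √((-7.0000)²+(0.0000)²)=7.0000, C_2=7.0000: taut
cable 3: √((-2.0000)²+(2.5000)²)=3.2016, C_3=4.4215: slack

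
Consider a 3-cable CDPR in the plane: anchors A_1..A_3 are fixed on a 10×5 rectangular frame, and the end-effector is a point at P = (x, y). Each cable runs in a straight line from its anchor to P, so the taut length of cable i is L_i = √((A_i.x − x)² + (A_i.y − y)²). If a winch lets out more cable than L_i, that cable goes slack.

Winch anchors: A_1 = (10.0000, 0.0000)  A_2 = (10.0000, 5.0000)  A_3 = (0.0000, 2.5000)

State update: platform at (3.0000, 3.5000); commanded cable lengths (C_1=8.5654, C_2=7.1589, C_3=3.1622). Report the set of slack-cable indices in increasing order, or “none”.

cable 1: √((7.0000)²+(-3.5000)²)=7.8262, C_1=8.5654: slack
cable 2: √((7.0000)²+(1.5000)²)=7.1589, C_2=7.1589: taut
cable 3: √((-3.0000)²+(-1.0000)²)=3.1623, C_3=3.1622: taut

1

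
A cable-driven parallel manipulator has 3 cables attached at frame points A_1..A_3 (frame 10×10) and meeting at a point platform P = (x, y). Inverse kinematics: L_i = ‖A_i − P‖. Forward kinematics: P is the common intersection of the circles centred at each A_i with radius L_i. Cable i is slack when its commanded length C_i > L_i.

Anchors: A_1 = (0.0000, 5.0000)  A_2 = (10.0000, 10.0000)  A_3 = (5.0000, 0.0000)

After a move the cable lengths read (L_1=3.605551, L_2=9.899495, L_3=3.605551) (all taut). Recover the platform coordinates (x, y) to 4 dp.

(3.0000, 3.0000)

expand ‖A_i−P‖²=L_i² and subtract eq 1 (q_i ≔ ‖A_i‖²−L_i²)
q_1 = 0.0000+25.0000−13.0000 = 12.0000
eq1−eq2 → [-20.0000  -10.0000]·P = -90.0000
eq1−eq3 → [-10.0000  10.0000]·P = 0.0000
2×2 solve → P = (3.0000, 3.0000)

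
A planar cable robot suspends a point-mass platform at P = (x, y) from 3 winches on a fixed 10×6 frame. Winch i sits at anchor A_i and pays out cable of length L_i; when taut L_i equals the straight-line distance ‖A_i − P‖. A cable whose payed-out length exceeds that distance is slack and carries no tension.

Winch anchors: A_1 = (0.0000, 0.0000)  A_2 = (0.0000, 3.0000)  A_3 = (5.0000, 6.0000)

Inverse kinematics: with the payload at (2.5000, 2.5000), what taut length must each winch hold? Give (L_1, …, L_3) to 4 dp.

(3.5355, 2.5495, 4.3012)

L_1: Δ = A_1−P = (-2.5000, -2.5000) → ‖Δ‖ = √12.5000 = 3.5355
L_2: Δ = A_2−P = (-2.5000, 0.5000) → ‖Δ‖ = √6.5000 = 2.5495
L_3: Δ = A_3−P = (2.5000, 3.5000) → ‖Δ‖ = √18.5000 = 4.3012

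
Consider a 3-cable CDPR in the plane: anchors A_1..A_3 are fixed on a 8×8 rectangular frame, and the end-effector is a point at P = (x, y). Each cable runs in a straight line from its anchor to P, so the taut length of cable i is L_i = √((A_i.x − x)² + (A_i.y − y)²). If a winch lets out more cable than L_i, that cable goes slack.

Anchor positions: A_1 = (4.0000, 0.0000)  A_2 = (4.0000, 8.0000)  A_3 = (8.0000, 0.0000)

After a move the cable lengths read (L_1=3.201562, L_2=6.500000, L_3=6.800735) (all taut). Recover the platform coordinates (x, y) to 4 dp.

expand ‖A_i−P‖²=L_i² and subtract eq 1 (k_i ≔ ‖A_i‖²−L_i²)
k_1 = 16.0000+0.0000−10.2500 = 5.7500
eq1−eq2 → [0.0000  -16.0000]·P = -32.0000
eq1−eq3 → [-8.0000  0.0000]·P = -12.0000
2×2 solve → P = (1.5000, 2.0000)

(1.5000, 2.0000)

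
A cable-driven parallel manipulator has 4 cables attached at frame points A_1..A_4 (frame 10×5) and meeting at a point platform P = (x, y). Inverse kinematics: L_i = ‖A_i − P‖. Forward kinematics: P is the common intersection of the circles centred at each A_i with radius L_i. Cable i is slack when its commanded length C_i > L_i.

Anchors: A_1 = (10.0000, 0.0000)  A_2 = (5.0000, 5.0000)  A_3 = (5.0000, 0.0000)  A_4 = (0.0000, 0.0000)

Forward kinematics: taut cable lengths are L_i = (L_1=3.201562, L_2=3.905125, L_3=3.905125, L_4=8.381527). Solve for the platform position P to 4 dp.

(8.0000, 2.5000)

circle eqns → linear via eq_j − eq_1; set k_j = A_j·A_j − L_j²
k_1 = 100.0000+0.0000−10.2500 = 89.7500
10.0000·x − 10.0000·y = k_1−k_2 = 55.0000
10.0000·x + 0.0000·y = k_1−k_3 = 80.0000
20.0000·x + 0.0000·y = k_1−k_4 = 160.0000
solve first two rows → x=8.0000, y=2.5000
check cable 4: ‖A_4−P‖² = 70.2500 ≈ L_4² = 70.2500 ✓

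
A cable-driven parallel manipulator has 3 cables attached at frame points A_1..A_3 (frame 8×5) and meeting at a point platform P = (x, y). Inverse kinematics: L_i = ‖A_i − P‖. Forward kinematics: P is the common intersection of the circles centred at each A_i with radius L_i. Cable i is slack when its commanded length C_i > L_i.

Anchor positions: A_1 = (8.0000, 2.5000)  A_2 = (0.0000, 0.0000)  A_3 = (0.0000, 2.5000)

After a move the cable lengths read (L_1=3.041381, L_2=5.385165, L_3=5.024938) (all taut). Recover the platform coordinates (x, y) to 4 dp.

circle eqns → linear via eq_j − eq_1; set k_j = A_j·A_j − L_j²
k_1 = 64.0000+6.2500−9.2500 = 61.0000
16.0000·x + 5.0000·y = k_1−k_2 = 90.0000
16.0000·x + 0.0000·y = k_1−k_3 = 80.0000
solve first two rows → x=5.0000, y=2.0000

(5.0000, 2.0000)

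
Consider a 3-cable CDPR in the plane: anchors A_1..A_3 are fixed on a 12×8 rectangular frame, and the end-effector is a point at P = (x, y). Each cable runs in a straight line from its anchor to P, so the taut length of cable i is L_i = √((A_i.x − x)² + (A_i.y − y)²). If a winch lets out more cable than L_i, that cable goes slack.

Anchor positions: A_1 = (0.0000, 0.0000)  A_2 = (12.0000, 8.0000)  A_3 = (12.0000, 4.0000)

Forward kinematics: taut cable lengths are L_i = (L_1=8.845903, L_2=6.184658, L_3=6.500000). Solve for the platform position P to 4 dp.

circle eqns → linear via eq_j − eq_1; set c_j = A_j·A_j − L_j²
c_1 = 0.0000+0.0000−78.2500 = -78.2500
-24.0000·x − 16.0000·y = c_1−c_2 = -248.0000
-24.0000·x − 8.0000·y = c_1−c_3 = -196.0000
solve first two rows → x=6.0000, y=6.5000

(6.0000, 6.5000)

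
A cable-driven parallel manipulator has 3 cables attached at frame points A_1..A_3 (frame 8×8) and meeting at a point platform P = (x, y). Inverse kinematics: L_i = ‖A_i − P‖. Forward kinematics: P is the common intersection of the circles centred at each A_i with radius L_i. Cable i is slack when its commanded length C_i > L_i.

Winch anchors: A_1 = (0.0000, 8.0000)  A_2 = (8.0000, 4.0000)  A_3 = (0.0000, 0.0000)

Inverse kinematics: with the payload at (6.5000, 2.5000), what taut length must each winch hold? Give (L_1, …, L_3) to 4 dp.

(8.5147, 2.1213, 6.9642)

cable 1: Δx=-6.5000, Δy=5.5000; L_1 = √(Δx²+Δy²) = 8.5147
cable 2: Δx=1.5000, Δy=1.5000; L_2 = √(Δx²+Δy²) = 2.1213
cable 3: Δx=-6.5000, Δy=-2.5000; L_3 = √(Δx²+Δy²) = 6.9642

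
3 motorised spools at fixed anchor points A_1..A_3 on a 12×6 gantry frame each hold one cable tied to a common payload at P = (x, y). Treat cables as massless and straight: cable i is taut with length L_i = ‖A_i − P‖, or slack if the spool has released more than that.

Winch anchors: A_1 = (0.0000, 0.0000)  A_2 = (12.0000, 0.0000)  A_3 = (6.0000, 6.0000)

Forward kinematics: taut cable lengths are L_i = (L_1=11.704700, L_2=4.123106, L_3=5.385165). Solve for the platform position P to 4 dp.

(11.0000, 4.0000)

circle eqns → linear via eq_j − eq_1; set k_j = A_j·A_j − L_j²
k_1 = 0.0000+0.0000−137.0000 = -137.0000
-24.0000·x + 0.0000·y = k_1−k_2 = -264.0000
-12.0000·x − 12.0000·y = k_1−k_3 = -180.0000
solve first two rows → x=11.0000, y=4.0000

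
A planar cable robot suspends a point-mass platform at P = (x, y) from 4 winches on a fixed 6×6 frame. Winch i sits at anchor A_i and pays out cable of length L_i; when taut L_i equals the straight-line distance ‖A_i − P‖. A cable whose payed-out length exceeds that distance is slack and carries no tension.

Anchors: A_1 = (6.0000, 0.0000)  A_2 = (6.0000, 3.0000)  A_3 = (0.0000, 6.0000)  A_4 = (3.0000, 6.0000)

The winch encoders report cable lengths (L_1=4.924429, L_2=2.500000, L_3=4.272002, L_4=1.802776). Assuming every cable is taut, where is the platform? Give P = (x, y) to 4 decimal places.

(4.0000, 4.5000)

expand ‖A_i−P‖²=L_i² and subtract eq 1 (c_i ≔ ‖A_i‖²−L_i²)
c_1 = 36.0000+0.0000−24.2500 = 11.7500
eq1−eq2 → [0.0000  -6.0000]·P = -27.0000
eq1−eq3 → [12.0000  -12.0000]·P = -6.0000
eq1−eq4 → [6.0000  -12.0000]·P = -30.0000
2×2 solve → P = (4.0000, 4.5000)
check cable 4: ‖A_4−P‖² = 3.2500 ≈ L_4² = 3.2500 ✓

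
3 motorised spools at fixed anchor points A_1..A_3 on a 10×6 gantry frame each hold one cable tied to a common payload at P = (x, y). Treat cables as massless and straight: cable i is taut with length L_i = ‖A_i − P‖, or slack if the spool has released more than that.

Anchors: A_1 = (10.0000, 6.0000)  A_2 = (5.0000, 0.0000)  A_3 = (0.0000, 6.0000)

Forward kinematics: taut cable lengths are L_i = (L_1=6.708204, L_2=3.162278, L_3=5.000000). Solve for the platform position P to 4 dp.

(4.0000, 3.0000)

each cable: (A_i−P)·(A_i−P) = L_i²; let q_i = ‖A_i‖²−L_i²
q_1 = 100.0000+36.0000−45.0000 = 91.0000
row 1: 10.0000x + 12.0000y = 76.0000  (q_2=15.0000)
row 2: 20.0000x + 0.0000y = 80.0000  (q_3=11.0000)
Cramer on rows 1–2 → x = 4.0000, y = 3.0000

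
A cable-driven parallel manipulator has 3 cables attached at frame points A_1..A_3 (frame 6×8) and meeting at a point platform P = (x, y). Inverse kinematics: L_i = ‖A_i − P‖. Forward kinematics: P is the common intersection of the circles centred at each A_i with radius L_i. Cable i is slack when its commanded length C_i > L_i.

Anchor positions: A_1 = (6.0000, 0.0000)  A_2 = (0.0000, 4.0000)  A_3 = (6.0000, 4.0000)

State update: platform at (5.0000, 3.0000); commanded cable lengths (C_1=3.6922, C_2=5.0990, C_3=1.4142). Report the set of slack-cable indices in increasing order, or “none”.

1

cable 1: √((1.0000)²+(-3.0000)²)=3.1623, C_1=3.6922: slack
cable 2: √((-5.0000)²+(1.0000)²)=5.0990, C_2=5.0990: taut
cable 3: √((1.0000)²+(1.0000)²)=1.4142, C_3=1.4142: taut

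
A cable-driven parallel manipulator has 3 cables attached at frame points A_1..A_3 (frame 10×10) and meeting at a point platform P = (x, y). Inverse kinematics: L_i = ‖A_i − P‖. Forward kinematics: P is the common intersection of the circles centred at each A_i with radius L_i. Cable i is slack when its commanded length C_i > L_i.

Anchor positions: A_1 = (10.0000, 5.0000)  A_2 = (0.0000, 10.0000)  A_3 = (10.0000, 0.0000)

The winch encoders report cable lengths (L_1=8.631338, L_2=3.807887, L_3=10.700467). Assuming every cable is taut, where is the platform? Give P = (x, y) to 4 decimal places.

each cable: (A_i−P)·(A_i−P) = L_i²; let q_i = ‖A_i‖²−L_i²
q_1 = 100.0000+25.0000−74.5000 = 50.5000
row 1: 20.0000x − 10.0000y = -35.0000  (q_2=85.5000)
row 2: 0.0000x + 10.0000y = 65.0000  (q_3=-14.5000)
Cramer on rows 1–2 → x = 1.5000, y = 6.5000

(1.5000, 6.5000)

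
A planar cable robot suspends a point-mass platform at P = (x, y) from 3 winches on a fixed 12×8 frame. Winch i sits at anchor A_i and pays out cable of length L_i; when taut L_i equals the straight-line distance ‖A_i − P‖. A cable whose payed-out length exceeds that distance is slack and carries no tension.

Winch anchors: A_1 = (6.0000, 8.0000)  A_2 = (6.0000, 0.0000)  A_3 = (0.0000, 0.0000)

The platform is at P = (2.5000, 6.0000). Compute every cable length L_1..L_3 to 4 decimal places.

L_1 = √((6.0000−2.5000)² + (8.0000−6.0000)²) = 4.0311
L_2 = √((6.0000−2.5000)² + (0.0000−6.0000)²) = 6.9462
L_3 = √((0.0000−2.5000)² + (0.0000−6.0000)²) = 6.5000

(4.0311, 6.9462, 6.5000)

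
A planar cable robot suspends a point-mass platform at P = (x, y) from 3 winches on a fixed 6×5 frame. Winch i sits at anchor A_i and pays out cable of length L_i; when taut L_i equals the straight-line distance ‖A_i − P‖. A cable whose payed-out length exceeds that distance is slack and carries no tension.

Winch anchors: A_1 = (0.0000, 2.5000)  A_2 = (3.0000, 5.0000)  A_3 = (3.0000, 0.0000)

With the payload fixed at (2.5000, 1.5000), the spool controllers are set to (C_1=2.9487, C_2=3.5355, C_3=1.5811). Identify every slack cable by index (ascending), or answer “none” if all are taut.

1

i=1: geometric 2.6926 vs commanded 2.9487 ⇒ slack
i=2: geometric 3.5355 vs commanded 3.5355 ⇒ taut
i=3: geometric 1.5811 vs commanded 1.5811 ⇒ taut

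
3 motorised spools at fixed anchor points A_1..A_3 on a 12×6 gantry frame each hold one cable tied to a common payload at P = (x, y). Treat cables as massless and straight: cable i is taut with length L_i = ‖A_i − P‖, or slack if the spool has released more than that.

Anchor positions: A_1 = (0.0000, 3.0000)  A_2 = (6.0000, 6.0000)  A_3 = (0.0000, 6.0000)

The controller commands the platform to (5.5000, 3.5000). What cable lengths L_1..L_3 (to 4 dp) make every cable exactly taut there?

(5.5227, 2.5495, 6.0415)

L_1: Δ = A_1−P = (-5.5000, -0.5000) → ‖Δ‖ = √30.5000 = 5.5227
L_2: Δ = A_2−P = (0.5000, 2.5000) → ‖Δ‖ = √6.5000 = 2.5495
L_3: Δ = A_3−P = (-5.5000, 2.5000) → ‖Δ‖ = √36.5000 = 6.0415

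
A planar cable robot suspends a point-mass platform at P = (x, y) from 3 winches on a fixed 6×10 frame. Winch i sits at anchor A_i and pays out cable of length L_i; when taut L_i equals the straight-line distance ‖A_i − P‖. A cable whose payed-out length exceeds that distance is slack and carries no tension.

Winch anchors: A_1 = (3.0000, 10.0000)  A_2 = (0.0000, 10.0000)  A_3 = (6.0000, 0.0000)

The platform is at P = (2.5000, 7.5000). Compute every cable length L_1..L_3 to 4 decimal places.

cable 1: Δx=0.5000, Δy=2.5000; L_1 = √(Δx²+Δy²) = 2.5495
cable 2: Δx=-2.5000, Δy=2.5000; L_2 = √(Δx²+Δy²) = 3.5355
cable 3: Δx=3.5000, Δy=-7.5000; L_3 = √(Δx²+Δy²) = 8.2765

(2.5495, 3.5355, 8.2765)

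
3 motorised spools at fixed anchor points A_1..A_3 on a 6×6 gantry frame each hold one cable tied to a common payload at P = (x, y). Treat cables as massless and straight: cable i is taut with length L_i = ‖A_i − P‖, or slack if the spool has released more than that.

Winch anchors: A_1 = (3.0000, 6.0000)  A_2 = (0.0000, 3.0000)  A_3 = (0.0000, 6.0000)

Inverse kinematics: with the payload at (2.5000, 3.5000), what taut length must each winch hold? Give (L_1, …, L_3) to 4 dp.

L_1 = √((3.0000−2.5000)² + (6.0000−3.5000)²) = 2.5495
L_2 = √((0.0000−2.5000)² + (3.0000−3.5000)²) = 2.5495
L_3 = √((0.0000−2.5000)² + (6.0000−3.5000)²) = 3.5355

(2.5495, 2.5495, 3.5355)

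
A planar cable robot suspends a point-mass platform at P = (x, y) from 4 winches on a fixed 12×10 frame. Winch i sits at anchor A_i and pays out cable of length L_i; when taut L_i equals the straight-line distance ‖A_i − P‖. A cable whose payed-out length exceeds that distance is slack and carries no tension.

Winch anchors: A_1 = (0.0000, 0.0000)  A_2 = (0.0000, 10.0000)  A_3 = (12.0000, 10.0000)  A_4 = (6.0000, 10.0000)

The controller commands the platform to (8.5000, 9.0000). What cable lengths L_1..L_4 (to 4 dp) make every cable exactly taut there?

cable 1: Δx=-8.5000, Δy=-9.0000; L_1 = √(Δx²+Δy²) = 12.3794
cable 2: Δx=-8.5000, Δy=1.0000; L_2 = √(Δx²+Δy²) = 8.5586
cable 3: Δx=3.5000, Δy=1.0000; L_3 = √(Δx²+Δy²) = 3.6401
cable 4: Δx=-2.5000, Δy=1.0000; L_4 = √(Δx²+Δy²) = 2.6926

(12.3794, 8.5586, 3.6401, 2.6926)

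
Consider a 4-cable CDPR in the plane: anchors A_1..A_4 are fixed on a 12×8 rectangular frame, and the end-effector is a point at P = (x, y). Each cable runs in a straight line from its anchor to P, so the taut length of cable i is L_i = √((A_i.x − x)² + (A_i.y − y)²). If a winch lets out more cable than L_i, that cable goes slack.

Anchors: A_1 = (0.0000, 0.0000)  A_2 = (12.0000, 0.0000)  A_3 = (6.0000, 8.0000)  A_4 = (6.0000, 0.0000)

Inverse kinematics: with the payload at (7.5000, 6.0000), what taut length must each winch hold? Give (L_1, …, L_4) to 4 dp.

(9.6047, 7.5000, 2.5000, 6.1847)

L_1: Δ = A_1−P = (-7.5000, -6.0000) → ‖Δ‖ = √92.2500 = 9.6047
L_2: Δ = A_2−P = (4.5000, -6.0000) → ‖Δ‖ = √56.2500 = 7.5000
L_3: Δ = A_3−P = (-1.5000, 2.0000) → ‖Δ‖ = √6.2500 = 2.5000
L_4: Δ = A_4−P = (-1.5000, -6.0000) → ‖Δ‖ = √38.2500 = 6.1847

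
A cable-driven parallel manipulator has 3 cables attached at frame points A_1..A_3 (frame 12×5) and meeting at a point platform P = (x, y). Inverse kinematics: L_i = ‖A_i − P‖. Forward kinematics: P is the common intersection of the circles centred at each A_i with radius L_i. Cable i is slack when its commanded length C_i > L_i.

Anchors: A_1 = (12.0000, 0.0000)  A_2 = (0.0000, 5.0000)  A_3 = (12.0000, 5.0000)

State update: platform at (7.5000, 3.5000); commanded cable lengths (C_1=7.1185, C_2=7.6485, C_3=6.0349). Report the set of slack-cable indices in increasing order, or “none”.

1, 3

i=1: geometric 5.7009 vs commanded 7.1185 ⇒ slack
i=2: geometric 7.6485 vs commanded 7.6485 ⇒ taut
i=3: geometric 4.7434 vs commanded 6.0349 ⇒ slack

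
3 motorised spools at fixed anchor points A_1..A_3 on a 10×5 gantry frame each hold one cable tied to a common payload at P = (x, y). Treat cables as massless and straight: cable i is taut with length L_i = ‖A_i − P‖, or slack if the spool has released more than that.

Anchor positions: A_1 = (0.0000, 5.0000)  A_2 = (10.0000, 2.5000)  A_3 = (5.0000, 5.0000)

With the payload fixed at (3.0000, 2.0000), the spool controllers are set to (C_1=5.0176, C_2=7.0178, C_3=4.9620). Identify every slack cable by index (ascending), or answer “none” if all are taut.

cable 1: √((-3.0000)²+(3.0000)²)=4.2426, C_1=5.0176: slack
cable 2: √((7.0000)²+(0.5000)²)=7.0178, C_2=7.0178: taut
cable 3: √((2.0000)²+(3.0000)²)=3.6056, C_3=4.9620: slack

1, 3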